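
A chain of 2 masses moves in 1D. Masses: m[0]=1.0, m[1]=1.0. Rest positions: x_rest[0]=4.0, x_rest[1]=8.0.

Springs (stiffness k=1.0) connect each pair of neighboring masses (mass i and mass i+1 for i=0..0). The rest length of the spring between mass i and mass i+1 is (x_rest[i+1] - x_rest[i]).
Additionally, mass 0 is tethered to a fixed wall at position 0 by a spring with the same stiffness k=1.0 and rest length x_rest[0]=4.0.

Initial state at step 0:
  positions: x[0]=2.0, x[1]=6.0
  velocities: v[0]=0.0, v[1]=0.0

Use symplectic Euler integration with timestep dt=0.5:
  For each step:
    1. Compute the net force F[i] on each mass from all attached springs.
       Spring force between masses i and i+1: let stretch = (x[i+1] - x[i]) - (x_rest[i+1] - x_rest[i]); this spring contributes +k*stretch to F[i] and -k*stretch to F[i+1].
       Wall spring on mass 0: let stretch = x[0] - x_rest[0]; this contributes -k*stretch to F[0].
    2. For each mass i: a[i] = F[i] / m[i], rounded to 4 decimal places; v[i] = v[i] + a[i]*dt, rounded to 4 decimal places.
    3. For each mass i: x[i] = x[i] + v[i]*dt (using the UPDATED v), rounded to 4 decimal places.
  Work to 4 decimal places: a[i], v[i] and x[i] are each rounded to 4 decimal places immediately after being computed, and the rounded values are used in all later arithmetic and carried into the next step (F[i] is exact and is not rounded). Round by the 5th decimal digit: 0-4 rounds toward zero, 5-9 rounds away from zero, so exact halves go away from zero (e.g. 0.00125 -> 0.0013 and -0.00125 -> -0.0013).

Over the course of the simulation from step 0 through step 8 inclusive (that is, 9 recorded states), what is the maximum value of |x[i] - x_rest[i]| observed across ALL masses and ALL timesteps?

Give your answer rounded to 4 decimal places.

Answer: 2.3365

Derivation:
Step 0: x=[2.0000 6.0000] v=[0.0000 0.0000]
Step 1: x=[2.5000 6.0000] v=[1.0000 0.0000]
Step 2: x=[3.2500 6.1250] v=[1.5000 0.2500]
Step 3: x=[3.9063 6.5313] v=[1.3125 0.8125]
Step 4: x=[4.2423 7.2813] v=[0.6719 1.5000]
Step 5: x=[4.2775 8.2716] v=[0.0703 1.9805]
Step 6: x=[4.2418 9.2634] v=[-0.0714 1.9835]
Step 7: x=[4.4011 9.9998] v=[0.3185 1.4727]
Step 8: x=[4.8598 10.3365] v=[0.9173 0.6734]
Max displacement = 2.3365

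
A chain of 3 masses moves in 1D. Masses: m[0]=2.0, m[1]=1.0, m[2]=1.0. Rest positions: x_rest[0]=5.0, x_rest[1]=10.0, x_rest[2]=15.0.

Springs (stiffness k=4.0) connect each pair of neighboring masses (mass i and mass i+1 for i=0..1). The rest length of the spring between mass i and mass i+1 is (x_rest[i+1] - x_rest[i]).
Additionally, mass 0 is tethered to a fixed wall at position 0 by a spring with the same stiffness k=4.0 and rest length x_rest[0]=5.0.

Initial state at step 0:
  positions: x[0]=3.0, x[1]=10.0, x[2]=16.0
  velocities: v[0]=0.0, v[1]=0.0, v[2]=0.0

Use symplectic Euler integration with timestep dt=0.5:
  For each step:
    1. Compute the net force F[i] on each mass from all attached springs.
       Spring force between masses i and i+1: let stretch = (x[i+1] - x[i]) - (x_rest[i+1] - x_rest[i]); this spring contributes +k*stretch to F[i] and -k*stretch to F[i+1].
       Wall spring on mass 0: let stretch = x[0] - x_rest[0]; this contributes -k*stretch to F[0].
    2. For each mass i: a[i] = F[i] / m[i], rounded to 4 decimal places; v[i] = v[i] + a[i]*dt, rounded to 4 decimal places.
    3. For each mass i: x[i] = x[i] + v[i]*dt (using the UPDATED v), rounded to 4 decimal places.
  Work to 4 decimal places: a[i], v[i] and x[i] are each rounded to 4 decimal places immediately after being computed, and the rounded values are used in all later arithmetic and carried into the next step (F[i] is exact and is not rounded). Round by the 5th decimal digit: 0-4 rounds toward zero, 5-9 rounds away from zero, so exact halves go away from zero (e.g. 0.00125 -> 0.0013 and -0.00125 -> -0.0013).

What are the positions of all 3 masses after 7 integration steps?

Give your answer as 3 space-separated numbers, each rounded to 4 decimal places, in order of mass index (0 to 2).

Step 0: x=[3.0000 10.0000 16.0000] v=[0.0000 0.0000 0.0000]
Step 1: x=[5.0000 9.0000 15.0000] v=[4.0000 -2.0000 -2.0000]
Step 2: x=[6.5000 10.0000 13.0000] v=[3.0000 2.0000 -4.0000]
Step 3: x=[6.5000 10.5000 13.0000] v=[0.0000 1.0000 0.0000]
Step 4: x=[5.2500 9.5000 15.5000] v=[-2.5000 -2.0000 5.0000]
Step 5: x=[3.5000 10.2500 17.0000] v=[-3.5000 1.5000 3.0000]
Step 6: x=[3.3750 11.0000 16.7500] v=[-0.2500 1.5000 -0.5000]
Step 7: x=[5.3750 9.8750 15.7500] v=[4.0000 -2.2500 -2.0000]

Answer: 5.3750 9.8750 15.7500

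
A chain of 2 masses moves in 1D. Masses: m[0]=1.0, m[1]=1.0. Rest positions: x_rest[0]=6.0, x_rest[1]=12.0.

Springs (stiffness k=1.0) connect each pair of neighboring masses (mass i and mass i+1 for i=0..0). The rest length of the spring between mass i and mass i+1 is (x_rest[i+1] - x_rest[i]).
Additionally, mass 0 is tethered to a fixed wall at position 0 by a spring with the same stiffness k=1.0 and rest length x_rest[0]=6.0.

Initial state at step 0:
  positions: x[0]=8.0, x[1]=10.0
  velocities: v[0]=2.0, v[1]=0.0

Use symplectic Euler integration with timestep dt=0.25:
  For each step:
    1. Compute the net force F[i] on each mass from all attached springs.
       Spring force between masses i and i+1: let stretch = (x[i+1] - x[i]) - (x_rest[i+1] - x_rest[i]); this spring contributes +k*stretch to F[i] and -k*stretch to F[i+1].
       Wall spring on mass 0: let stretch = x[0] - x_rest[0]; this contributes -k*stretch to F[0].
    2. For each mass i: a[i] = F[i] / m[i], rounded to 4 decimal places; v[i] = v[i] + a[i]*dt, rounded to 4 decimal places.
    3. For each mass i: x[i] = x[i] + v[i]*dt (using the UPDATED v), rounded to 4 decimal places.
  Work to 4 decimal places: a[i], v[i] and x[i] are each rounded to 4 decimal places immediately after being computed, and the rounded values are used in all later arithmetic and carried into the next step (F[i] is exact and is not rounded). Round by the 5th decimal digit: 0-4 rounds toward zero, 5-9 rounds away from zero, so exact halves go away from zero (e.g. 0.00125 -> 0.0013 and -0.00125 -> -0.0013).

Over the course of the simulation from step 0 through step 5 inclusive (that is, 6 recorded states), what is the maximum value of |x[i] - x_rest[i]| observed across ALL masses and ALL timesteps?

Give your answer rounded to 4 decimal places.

Step 0: x=[8.0000 10.0000] v=[2.0000 0.0000]
Step 1: x=[8.1250 10.2500] v=[0.5000 1.0000]
Step 2: x=[7.8750 10.7422] v=[-1.0000 1.9688]
Step 3: x=[7.3120 11.4302] v=[-2.2520 2.7520]
Step 4: x=[6.5494 12.2358] v=[-3.0505 3.2225]
Step 5: x=[5.7328 13.0610] v=[-3.2663 3.3009]
Max displacement = 2.1250

Answer: 2.1250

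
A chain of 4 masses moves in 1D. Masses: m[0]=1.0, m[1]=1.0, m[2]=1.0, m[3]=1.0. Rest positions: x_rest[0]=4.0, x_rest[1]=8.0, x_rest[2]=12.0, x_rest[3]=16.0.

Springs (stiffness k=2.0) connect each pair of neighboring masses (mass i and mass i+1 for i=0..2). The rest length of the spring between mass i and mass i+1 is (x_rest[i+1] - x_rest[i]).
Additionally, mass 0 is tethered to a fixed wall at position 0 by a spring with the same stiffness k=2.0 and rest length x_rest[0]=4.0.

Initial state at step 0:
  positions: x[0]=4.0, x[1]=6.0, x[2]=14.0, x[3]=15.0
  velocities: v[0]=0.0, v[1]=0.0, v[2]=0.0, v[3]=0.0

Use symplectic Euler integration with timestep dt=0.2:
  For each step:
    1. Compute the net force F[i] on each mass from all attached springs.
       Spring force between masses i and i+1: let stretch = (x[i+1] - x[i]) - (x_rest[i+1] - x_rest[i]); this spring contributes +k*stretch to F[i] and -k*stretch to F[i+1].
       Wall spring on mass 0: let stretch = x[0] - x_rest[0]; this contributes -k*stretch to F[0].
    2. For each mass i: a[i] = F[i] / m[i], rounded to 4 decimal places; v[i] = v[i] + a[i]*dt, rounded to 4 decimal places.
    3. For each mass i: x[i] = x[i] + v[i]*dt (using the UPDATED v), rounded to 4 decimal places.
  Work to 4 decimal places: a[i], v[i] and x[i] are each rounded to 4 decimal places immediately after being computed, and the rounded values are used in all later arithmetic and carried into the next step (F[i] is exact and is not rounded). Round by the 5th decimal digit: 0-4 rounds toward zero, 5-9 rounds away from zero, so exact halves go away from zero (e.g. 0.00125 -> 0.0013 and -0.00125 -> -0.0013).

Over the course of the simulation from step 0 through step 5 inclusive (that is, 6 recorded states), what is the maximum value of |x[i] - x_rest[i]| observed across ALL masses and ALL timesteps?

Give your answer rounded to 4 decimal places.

Step 0: x=[4.0000 6.0000 14.0000 15.0000] v=[0.0000 0.0000 0.0000 0.0000]
Step 1: x=[3.8400 6.4800 13.4400 15.2400] v=[-0.8000 2.4000 -2.8000 1.2000]
Step 2: x=[3.5840 7.3056 12.4672 15.6560] v=[-1.2800 4.1280 -4.8640 2.0800]
Step 3: x=[3.3390 8.2464 11.3366 16.1369] v=[-1.2250 4.7040 -5.6531 2.4045]
Step 4: x=[3.2195 9.0418 10.3428 16.5538] v=[-0.5976 3.9771 -4.9691 2.0844]
Step 5: x=[3.3082 9.4755 9.7418 16.7938] v=[0.4435 2.1686 -3.0051 1.2000]
Max displacement = 2.2582

Answer: 2.2582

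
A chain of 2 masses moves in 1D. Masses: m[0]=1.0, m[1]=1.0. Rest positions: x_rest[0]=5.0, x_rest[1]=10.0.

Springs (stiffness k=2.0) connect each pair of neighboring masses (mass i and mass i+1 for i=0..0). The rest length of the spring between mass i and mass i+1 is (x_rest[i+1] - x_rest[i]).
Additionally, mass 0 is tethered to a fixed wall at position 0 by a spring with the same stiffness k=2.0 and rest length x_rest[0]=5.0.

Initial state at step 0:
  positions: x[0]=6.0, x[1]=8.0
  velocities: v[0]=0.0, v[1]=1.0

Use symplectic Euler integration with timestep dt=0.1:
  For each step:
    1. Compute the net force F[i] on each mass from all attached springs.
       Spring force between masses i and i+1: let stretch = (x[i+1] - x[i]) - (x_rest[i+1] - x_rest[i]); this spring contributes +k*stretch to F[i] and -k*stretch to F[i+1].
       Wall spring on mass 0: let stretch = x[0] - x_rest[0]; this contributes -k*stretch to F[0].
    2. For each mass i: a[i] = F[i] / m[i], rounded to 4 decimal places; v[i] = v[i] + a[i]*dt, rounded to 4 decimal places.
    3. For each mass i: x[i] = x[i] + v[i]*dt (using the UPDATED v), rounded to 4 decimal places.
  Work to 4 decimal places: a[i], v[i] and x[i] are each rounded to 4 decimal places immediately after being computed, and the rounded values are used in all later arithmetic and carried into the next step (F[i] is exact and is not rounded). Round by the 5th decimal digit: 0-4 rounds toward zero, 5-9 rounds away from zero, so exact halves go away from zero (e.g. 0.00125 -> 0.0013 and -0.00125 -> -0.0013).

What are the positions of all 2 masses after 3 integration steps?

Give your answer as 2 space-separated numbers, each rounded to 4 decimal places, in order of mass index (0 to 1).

Answer: 5.5497 8.6382

Derivation:
Step 0: x=[6.0000 8.0000] v=[0.0000 1.0000]
Step 1: x=[5.9200 8.1600] v=[-0.8000 1.6000]
Step 2: x=[5.7664 8.3752] v=[-1.5360 2.1520]
Step 3: x=[5.5497 8.6382] v=[-2.1675 2.6302]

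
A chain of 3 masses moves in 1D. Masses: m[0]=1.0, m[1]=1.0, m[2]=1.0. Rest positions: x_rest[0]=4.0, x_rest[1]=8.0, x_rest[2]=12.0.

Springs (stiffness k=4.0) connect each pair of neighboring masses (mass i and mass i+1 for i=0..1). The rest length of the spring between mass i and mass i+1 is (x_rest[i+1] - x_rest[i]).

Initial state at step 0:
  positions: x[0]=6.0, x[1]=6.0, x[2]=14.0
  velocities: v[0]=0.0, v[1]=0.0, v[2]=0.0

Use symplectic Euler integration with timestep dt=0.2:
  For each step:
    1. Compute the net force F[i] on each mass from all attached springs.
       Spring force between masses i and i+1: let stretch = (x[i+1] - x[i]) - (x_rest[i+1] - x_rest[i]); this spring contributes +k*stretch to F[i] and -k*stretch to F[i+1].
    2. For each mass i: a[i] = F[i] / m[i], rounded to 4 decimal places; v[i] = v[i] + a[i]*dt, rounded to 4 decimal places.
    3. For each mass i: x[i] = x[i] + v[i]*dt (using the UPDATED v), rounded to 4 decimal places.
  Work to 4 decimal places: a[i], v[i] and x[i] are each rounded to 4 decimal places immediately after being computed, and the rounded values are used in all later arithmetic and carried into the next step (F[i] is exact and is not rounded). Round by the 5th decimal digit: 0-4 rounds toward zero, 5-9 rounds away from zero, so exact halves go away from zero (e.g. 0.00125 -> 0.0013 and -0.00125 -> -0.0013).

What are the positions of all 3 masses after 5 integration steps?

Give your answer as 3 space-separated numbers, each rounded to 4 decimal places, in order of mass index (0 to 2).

Step 0: x=[6.0000 6.0000 14.0000] v=[0.0000 0.0000 0.0000]
Step 1: x=[5.3600 7.2800 13.3600] v=[-3.2000 6.4000 -3.2000]
Step 2: x=[4.3872 9.2256 12.3872] v=[-4.8640 9.7280 -4.8640]
Step 3: x=[3.5485 10.9029 11.5485] v=[-4.1933 8.3866 -4.1933]
Step 4: x=[3.2465 11.5068 11.2465] v=[-1.5098 3.0196 -1.5098]
Step 5: x=[3.6262 10.7474 11.6262] v=[1.8984 -3.7969 1.8984]

Answer: 3.6262 10.7474 11.6262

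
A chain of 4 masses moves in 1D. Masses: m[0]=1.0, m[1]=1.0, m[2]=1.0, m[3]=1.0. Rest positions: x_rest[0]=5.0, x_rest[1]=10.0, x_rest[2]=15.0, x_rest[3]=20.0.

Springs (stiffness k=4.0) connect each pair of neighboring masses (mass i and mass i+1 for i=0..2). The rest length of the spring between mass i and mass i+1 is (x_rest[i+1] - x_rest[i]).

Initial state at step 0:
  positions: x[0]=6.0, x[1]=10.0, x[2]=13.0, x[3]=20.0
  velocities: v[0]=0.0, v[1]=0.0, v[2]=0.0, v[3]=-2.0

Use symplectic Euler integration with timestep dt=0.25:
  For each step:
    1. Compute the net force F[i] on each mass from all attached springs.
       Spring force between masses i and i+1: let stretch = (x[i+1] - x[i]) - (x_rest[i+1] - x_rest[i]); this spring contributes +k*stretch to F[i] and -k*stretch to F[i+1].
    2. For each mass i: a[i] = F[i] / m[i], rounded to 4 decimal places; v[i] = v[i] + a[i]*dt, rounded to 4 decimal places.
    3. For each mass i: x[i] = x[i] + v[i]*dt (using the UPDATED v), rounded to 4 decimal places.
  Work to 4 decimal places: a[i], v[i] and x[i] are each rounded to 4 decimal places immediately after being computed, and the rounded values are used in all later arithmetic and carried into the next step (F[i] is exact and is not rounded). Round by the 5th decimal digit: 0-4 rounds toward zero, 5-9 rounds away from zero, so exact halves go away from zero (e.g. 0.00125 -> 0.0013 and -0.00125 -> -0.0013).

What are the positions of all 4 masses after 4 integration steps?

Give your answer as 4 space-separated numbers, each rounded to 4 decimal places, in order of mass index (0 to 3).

Step 0: x=[6.0000 10.0000 13.0000 20.0000] v=[0.0000 0.0000 0.0000 -2.0000]
Step 1: x=[5.7500 9.7500 14.0000 19.0000] v=[-1.0000 -1.0000 4.0000 -4.0000]
Step 2: x=[5.2500 9.5625 15.1875 18.0000] v=[-2.0000 -0.7500 4.7500 -4.0000]
Step 3: x=[4.5781 9.7031 15.6719 17.5469] v=[-2.6875 0.5625 1.9375 -1.8125]
Step 4: x=[3.9375 10.0547 15.1328 17.8750] v=[-2.5625 1.4063 -2.1563 1.3125]

Answer: 3.9375 10.0547 15.1328 17.8750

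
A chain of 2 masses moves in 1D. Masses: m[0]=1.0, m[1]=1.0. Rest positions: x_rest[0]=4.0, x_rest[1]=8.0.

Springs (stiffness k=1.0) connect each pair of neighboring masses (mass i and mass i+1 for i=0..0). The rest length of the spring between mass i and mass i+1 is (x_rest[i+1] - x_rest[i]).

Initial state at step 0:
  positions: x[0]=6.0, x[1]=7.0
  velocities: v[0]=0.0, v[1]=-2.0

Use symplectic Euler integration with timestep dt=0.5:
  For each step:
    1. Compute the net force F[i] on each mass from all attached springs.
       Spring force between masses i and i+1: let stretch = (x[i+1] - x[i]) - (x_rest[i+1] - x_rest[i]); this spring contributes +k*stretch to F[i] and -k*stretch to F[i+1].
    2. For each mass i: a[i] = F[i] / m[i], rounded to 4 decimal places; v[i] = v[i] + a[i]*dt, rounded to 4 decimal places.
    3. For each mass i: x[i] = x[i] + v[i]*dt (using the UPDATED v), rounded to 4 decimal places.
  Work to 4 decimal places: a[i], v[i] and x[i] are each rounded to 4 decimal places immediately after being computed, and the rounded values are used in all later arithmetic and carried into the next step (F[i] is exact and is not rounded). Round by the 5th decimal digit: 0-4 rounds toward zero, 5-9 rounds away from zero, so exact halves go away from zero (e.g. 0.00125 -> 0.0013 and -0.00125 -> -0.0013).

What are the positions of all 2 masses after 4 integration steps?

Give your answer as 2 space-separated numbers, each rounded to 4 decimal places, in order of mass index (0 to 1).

Step 0: x=[6.0000 7.0000] v=[0.0000 -2.0000]
Step 1: x=[5.2500 6.7500] v=[-1.5000 -0.5000]
Step 2: x=[3.8750 7.1250] v=[-2.7500 0.7500]
Step 3: x=[2.3125 7.6875] v=[-3.1250 1.1250]
Step 4: x=[1.0938 7.9063] v=[-2.4375 0.4375]

Answer: 1.0938 7.9063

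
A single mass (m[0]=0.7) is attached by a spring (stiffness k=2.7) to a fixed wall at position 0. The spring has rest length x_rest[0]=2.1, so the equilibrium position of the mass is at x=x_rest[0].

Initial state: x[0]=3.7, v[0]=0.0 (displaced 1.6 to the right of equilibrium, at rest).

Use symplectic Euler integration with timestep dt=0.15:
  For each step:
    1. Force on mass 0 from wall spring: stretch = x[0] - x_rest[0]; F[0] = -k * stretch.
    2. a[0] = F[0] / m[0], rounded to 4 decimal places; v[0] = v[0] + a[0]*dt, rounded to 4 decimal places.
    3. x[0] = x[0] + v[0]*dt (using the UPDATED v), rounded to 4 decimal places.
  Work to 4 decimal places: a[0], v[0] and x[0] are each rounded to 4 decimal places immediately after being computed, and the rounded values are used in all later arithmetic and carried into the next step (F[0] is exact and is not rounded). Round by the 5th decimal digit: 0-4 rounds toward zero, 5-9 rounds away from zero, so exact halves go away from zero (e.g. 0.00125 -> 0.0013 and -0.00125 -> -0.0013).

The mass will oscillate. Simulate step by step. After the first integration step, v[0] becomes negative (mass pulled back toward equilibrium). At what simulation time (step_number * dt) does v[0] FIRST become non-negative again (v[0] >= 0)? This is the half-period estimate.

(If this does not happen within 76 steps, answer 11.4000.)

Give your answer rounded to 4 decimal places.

Answer: 1.6500

Derivation:
Step 0: x=[3.7000] v=[0.0000]
Step 1: x=[3.5611] v=[-0.9257]
Step 2: x=[3.2954] v=[-1.7711]
Step 3: x=[2.9260] v=[-2.4627]
Step 4: x=[2.4849] v=[-2.9406]
Step 5: x=[2.0104] v=[-3.1633]
Step 6: x=[1.5437] v=[-3.1115]
Step 7: x=[1.1253] v=[-2.7896]
Step 8: x=[0.7914] v=[-2.2257]
Step 9: x=[0.5711] v=[-1.4686]
Step 10: x=[0.4835] v=[-0.5840]
Step 11: x=[0.5362] v=[0.3513]
First v>=0 after going negative at step 11, time=1.6500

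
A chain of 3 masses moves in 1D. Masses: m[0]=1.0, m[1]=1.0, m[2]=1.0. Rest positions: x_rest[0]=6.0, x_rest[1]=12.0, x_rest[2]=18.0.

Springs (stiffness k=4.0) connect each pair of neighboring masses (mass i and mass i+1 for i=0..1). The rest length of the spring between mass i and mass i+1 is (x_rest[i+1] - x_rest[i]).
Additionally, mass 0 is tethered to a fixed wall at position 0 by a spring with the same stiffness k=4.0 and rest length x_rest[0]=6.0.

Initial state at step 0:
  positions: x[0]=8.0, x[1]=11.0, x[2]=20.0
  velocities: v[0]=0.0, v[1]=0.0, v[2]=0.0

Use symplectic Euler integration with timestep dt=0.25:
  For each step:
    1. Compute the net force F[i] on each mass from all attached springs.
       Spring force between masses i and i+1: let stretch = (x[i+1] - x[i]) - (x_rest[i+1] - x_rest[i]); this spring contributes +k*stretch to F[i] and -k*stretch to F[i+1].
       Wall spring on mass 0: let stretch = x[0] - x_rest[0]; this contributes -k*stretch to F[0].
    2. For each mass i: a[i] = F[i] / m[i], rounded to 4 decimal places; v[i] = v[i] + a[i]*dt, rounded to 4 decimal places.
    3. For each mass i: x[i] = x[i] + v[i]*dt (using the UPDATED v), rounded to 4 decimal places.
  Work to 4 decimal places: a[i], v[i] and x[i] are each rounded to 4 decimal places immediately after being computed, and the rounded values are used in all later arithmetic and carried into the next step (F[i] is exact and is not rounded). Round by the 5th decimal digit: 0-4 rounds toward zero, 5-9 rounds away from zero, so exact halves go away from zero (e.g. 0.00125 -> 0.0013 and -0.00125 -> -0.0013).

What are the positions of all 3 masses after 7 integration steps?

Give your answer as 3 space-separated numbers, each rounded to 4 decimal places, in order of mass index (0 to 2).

Answer: 7.2216 10.3177 18.5925

Derivation:
Step 0: x=[8.0000 11.0000 20.0000] v=[0.0000 0.0000 0.0000]
Step 1: x=[6.7500 12.5000 19.2500] v=[-5.0000 6.0000 -3.0000]
Step 2: x=[5.2500 14.2500 18.3125] v=[-6.0000 7.0000 -3.7500]
Step 3: x=[4.6875 14.7656 17.8594] v=[-2.2500 2.0625 -1.8125]
Step 4: x=[5.4727 13.5352 18.1328] v=[3.1406 -4.9218 1.0937]
Step 5: x=[6.9053 11.4385 18.7568] v=[5.7304 -8.3867 2.4961]
Step 6: x=[7.7449 10.0381 19.0513] v=[3.3583 -5.6016 1.1778]
Step 7: x=[7.2216 10.3177 18.5925] v=[-2.0934 1.1184 -1.8354]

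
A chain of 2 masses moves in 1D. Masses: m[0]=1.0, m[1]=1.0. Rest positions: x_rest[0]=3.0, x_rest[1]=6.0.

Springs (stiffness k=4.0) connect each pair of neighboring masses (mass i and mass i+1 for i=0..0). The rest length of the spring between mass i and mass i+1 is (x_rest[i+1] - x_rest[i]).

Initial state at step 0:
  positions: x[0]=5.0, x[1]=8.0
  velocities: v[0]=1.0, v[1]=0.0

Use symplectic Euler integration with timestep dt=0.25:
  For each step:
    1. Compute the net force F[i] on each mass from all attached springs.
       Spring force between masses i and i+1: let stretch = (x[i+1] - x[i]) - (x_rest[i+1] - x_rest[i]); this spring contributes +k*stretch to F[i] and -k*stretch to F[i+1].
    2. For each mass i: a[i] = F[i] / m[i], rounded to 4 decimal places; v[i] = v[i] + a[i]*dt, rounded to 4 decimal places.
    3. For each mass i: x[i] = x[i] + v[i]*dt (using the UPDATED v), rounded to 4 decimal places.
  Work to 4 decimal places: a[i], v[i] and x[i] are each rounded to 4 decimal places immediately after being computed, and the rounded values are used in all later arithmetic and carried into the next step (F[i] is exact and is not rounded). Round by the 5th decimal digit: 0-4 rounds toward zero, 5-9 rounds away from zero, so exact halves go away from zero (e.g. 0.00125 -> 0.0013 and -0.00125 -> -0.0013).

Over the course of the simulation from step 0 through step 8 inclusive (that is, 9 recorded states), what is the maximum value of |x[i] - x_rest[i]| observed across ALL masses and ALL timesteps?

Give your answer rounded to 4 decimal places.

Answer: 3.0909

Derivation:
Step 0: x=[5.0000 8.0000] v=[1.0000 0.0000]
Step 1: x=[5.2500 8.0000] v=[1.0000 0.0000]
Step 2: x=[5.4375 8.0625] v=[0.7500 0.2500]
Step 3: x=[5.5313 8.2188] v=[0.3750 0.6250]
Step 4: x=[5.5469 8.4532] v=[0.0625 0.9375]
Step 5: x=[5.5391 8.7110] v=[-0.0312 1.0312]
Step 6: x=[5.5743 8.9258] v=[0.1407 0.8593]
Step 7: x=[5.6974 9.0528] v=[0.4922 0.5078]
Step 8: x=[5.9093 9.0909] v=[0.8476 0.1524]
Max displacement = 3.0909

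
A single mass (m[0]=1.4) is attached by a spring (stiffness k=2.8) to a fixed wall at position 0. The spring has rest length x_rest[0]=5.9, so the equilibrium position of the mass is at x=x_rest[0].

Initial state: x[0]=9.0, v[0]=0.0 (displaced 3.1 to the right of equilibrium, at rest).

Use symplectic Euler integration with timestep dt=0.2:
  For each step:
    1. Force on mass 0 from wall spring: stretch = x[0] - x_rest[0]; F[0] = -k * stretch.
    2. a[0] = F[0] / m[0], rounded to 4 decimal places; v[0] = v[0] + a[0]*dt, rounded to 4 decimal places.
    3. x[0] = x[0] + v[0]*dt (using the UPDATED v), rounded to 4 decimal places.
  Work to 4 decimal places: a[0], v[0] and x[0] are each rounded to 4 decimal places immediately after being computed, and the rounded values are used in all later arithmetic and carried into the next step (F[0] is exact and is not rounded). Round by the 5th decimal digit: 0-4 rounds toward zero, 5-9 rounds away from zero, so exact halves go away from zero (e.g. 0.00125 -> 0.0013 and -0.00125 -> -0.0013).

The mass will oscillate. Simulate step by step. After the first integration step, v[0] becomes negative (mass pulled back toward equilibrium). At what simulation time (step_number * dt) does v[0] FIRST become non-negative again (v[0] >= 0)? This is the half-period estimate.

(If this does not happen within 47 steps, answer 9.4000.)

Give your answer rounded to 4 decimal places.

Answer: 2.4000

Derivation:
Step 0: x=[9.0000] v=[0.0000]
Step 1: x=[8.7520] v=[-1.2400]
Step 2: x=[8.2758] v=[-2.3808]
Step 3: x=[7.6096] v=[-3.3311]
Step 4: x=[6.8066] v=[-4.0149]
Step 5: x=[5.9311] v=[-4.3775]
Step 6: x=[5.0531] v=[-4.3899]
Step 7: x=[4.2429] v=[-4.0511]
Step 8: x=[3.5652] v=[-3.3883]
Step 9: x=[3.0743] v=[-2.4544]
Step 10: x=[2.8095] v=[-1.3241]
Step 11: x=[2.7919] v=[-0.0879]
Step 12: x=[3.0230] v=[1.1553]
First v>=0 after going negative at step 12, time=2.4000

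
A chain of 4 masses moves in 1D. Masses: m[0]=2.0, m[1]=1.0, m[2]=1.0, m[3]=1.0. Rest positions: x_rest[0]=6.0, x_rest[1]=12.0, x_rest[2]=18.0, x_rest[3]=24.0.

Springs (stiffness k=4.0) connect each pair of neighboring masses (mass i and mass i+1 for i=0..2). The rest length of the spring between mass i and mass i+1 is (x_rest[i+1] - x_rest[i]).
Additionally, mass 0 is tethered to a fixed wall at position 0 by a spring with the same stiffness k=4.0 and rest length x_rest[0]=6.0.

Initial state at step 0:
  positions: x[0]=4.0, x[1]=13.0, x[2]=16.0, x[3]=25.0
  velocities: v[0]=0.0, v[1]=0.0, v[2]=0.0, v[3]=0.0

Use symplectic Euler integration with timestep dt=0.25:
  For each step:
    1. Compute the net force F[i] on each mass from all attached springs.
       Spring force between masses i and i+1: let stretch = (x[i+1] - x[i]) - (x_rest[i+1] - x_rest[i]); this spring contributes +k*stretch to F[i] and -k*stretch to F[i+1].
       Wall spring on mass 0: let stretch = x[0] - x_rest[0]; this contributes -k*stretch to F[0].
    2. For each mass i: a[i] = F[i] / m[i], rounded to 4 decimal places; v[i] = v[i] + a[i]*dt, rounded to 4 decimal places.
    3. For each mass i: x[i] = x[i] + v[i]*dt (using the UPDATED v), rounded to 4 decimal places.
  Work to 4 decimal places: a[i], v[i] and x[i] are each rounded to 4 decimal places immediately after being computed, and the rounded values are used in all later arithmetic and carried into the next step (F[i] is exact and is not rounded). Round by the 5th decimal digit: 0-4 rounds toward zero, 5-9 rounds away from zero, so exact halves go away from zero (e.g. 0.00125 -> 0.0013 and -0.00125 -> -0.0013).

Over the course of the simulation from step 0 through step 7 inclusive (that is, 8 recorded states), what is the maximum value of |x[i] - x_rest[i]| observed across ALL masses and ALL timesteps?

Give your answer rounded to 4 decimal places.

Step 0: x=[4.0000 13.0000 16.0000 25.0000] v=[0.0000 0.0000 0.0000 0.0000]
Step 1: x=[4.6250 11.5000 17.5000 24.2500] v=[2.5000 -6.0000 6.0000 -3.0000]
Step 2: x=[5.5313 9.7813 19.1875 23.3125] v=[3.6250 -6.8750 6.7500 -3.7500]
Step 3: x=[6.2774 9.3516 19.5547 22.8438] v=[2.9844 -1.7188 1.4688 -1.8750]
Step 4: x=[6.6231 10.7041 18.1934 23.0528] v=[1.3828 5.4101 -5.4452 0.8359]
Step 5: x=[6.6511 12.9087 16.1746 23.5469] v=[0.1118 8.8184 -8.0751 1.9765]
Step 6: x=[6.6299 14.3654 15.1824 23.6980] v=[-0.0850 5.8267 -3.9687 0.6042]
Step 7: x=[6.7469 14.0925 16.1149 23.2202] v=[0.4678 -1.0918 3.7299 -1.9114]
Max displacement = 2.8176

Answer: 2.8176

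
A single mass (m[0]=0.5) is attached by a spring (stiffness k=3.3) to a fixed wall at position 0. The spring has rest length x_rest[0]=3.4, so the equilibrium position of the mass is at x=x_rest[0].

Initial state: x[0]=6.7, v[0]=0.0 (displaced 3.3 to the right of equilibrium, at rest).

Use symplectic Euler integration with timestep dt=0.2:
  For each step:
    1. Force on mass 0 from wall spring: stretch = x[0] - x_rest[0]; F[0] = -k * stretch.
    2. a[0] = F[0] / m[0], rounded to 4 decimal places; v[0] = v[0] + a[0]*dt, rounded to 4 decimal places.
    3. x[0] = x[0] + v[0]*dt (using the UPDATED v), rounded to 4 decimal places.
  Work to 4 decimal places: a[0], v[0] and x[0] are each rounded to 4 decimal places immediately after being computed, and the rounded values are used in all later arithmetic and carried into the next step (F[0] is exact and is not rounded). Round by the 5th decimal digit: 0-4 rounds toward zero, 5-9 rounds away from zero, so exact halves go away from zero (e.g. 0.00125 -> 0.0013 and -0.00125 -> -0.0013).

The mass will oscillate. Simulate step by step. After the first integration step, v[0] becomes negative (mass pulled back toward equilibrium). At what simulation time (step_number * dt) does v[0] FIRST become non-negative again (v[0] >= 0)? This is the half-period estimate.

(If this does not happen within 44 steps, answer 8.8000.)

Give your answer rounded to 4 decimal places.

Answer: 1.4000

Derivation:
Step 0: x=[6.7000] v=[0.0000]
Step 1: x=[5.8288] v=[-4.3560]
Step 2: x=[4.3164] v=[-7.5620]
Step 3: x=[2.5621] v=[-8.7716]
Step 4: x=[1.0290] v=[-7.6656]
Step 5: x=[0.1218] v=[-4.5359]
Step 6: x=[0.0801] v=[-0.2087]
Step 7: x=[0.9148] v=[4.1736]
First v>=0 after going negative at step 7, time=1.4000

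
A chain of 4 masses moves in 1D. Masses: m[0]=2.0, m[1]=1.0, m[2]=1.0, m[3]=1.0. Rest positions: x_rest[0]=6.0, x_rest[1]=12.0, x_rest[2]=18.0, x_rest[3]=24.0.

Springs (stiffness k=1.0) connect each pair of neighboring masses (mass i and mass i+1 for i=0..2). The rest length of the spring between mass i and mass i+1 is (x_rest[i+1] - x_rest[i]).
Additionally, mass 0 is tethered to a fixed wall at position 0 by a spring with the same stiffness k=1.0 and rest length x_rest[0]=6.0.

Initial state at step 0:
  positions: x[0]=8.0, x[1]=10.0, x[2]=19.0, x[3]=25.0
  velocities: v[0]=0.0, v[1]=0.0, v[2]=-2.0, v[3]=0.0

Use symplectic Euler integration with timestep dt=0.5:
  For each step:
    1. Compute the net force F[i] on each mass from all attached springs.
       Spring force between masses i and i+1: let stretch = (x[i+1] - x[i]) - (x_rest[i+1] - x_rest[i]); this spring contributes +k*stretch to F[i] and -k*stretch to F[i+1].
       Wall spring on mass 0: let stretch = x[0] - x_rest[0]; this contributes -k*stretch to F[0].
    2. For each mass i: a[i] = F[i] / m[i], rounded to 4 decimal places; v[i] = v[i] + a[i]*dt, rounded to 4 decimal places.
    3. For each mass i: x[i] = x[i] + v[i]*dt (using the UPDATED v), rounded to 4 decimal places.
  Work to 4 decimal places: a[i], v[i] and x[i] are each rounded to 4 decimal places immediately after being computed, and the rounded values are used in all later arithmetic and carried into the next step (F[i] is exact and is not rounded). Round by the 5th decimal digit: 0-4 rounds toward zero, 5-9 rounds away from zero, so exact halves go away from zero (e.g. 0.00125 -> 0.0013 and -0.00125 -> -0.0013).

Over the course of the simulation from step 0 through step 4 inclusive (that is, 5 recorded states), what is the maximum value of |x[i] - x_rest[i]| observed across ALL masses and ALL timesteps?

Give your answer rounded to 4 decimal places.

Step 0: x=[8.0000 10.0000 19.0000 25.0000] v=[0.0000 0.0000 -2.0000 0.0000]
Step 1: x=[7.2500 11.7500 17.2500 25.0000] v=[-1.5000 3.5000 -3.5000 0.0000]
Step 2: x=[6.1563 13.7500 16.0625 24.5625] v=[-2.1875 4.0000 -2.3750 -0.8750]
Step 3: x=[5.2422 14.4297 16.4219 23.5000] v=[-1.8282 1.3594 0.7188 -2.1250]
Step 4: x=[4.8213 13.3106 18.0528 22.1680] v=[-0.8419 -2.2383 3.2618 -2.6641]
Max displacement = 2.4297

Answer: 2.4297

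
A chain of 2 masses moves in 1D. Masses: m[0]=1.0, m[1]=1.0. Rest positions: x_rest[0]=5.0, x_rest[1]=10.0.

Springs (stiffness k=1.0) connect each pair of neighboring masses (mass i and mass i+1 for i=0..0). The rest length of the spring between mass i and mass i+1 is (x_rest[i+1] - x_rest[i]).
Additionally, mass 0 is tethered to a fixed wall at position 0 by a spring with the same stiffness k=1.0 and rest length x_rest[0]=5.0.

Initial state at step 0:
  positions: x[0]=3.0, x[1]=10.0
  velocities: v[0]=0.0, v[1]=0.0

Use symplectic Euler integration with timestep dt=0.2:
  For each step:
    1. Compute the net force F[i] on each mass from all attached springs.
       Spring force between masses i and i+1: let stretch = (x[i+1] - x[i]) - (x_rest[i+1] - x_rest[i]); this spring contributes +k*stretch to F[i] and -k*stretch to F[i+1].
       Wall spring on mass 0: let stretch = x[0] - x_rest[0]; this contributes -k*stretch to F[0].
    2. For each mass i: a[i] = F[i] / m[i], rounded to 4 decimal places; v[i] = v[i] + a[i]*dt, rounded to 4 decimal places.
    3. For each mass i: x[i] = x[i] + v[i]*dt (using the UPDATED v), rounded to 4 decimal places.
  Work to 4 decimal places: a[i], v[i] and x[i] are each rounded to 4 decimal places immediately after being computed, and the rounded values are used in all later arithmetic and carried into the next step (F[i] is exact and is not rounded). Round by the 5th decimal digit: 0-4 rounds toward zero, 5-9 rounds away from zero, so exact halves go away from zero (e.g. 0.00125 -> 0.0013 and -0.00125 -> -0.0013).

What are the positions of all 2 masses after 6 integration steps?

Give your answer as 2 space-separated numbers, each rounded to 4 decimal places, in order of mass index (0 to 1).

Step 0: x=[3.0000 10.0000] v=[0.0000 0.0000]
Step 1: x=[3.1600 9.9200] v=[0.8000 -0.4000]
Step 2: x=[3.4640 9.7696] v=[1.5200 -0.7520]
Step 3: x=[3.8817 9.5670] v=[2.0883 -1.0131]
Step 4: x=[4.3715 9.3370] v=[2.4490 -1.1502]
Step 5: x=[4.8851 9.1083] v=[2.5678 -1.1433]
Step 6: x=[5.3722 8.9107] v=[2.4354 -0.9879]

Answer: 5.3722 8.9107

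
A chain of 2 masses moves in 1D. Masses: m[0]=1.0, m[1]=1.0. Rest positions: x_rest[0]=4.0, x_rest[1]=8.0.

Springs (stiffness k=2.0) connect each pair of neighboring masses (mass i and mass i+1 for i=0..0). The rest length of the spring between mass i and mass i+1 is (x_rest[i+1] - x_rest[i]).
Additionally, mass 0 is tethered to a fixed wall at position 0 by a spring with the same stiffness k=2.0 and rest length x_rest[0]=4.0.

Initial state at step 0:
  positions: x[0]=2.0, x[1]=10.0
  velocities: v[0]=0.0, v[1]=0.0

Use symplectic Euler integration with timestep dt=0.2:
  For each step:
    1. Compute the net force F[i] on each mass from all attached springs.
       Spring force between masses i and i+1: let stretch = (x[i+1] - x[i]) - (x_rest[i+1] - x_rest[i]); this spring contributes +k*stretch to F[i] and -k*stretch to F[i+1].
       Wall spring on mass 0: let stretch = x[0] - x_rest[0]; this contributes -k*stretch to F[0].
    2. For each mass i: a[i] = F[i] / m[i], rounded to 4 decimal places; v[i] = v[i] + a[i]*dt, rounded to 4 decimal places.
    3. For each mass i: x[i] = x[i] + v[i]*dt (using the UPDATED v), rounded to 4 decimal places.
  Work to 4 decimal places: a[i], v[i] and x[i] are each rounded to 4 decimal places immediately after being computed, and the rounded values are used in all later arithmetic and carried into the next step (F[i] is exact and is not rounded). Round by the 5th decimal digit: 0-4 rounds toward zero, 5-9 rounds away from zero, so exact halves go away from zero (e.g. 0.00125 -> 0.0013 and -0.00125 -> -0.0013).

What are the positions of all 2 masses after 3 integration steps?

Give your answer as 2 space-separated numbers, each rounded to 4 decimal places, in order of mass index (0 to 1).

Step 0: x=[2.0000 10.0000] v=[0.0000 0.0000]
Step 1: x=[2.4800 9.6800] v=[2.4000 -1.6000]
Step 2: x=[3.3376 9.1040] v=[4.2880 -2.8800]
Step 3: x=[4.3895 8.3867] v=[5.2595 -3.5866]

Answer: 4.3895 8.3867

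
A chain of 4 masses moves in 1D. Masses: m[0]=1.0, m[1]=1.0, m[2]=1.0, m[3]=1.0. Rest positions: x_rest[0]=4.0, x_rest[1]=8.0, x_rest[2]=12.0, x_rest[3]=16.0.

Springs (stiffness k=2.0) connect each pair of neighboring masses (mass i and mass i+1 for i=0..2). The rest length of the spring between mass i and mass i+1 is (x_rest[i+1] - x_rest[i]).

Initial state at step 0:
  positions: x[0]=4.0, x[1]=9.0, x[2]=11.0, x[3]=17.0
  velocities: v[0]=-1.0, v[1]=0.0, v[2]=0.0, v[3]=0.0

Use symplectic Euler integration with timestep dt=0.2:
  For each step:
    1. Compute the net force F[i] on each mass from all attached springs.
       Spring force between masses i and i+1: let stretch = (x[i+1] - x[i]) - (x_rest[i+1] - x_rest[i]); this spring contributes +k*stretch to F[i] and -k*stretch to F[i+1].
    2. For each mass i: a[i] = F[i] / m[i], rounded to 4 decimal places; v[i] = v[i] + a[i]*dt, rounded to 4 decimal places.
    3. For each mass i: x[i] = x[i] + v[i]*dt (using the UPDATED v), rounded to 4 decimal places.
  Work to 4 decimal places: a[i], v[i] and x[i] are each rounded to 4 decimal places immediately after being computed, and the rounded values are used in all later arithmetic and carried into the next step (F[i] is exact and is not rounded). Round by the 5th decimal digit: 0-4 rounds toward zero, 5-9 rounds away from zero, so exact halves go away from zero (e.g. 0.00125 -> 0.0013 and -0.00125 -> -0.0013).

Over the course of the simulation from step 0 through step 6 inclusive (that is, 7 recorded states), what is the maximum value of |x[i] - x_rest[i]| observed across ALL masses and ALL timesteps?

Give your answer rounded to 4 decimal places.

Step 0: x=[4.0000 9.0000 11.0000 17.0000] v=[-1.0000 0.0000 0.0000 0.0000]
Step 1: x=[3.8800 8.7600 11.3200 16.8400] v=[-0.6000 -1.2000 1.6000 -0.8000]
Step 2: x=[3.8304 8.3344 11.8768 16.5584] v=[-0.2480 -2.1280 2.7840 -1.4080]
Step 3: x=[3.8211 7.8319 12.5247 16.2223] v=[-0.0464 -2.5126 3.2397 -1.6806]
Step 4: x=[3.8127 7.3839 13.0930 15.9104] v=[-0.0421 -2.2398 2.8416 -1.5596]
Step 5: x=[3.7700 7.1070 13.4300 15.6931] v=[-0.2136 -1.3846 1.6849 -1.0866]
Step 6: x=[3.6742 7.0690 13.4422 15.6147] v=[-0.4788 -0.1902 0.0609 -0.3918]
Max displacement = 1.4422

Answer: 1.4422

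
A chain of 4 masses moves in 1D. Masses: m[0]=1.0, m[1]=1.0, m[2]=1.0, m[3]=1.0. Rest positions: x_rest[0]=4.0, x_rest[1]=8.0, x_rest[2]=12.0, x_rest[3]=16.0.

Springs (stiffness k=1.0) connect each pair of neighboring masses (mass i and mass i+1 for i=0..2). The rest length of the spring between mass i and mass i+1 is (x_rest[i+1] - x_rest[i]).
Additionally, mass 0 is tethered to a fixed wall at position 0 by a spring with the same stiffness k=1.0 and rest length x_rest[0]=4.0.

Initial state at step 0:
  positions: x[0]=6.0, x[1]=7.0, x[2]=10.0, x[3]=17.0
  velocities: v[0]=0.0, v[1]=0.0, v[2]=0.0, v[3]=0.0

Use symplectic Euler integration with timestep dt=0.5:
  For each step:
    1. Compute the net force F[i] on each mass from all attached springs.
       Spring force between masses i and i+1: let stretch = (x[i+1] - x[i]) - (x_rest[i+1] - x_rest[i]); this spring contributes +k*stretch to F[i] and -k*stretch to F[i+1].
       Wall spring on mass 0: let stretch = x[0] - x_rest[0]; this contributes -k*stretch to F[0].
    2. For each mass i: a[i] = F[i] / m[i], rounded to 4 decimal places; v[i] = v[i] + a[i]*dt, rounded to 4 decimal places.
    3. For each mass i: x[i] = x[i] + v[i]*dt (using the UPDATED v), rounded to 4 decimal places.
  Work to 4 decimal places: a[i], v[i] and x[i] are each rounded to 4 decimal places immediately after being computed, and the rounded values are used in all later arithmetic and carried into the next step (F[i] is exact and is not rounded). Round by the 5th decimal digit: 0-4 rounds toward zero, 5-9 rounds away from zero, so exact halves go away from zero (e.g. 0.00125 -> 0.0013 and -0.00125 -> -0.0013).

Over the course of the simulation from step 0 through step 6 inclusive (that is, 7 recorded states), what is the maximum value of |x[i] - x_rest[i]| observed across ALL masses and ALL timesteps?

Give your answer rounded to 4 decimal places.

Answer: 2.2031

Derivation:
Step 0: x=[6.0000 7.0000 10.0000 17.0000] v=[0.0000 0.0000 0.0000 0.0000]
Step 1: x=[4.7500 7.5000 11.0000 16.2500] v=[-2.5000 1.0000 2.0000 -1.5000]
Step 2: x=[3.0000 8.1875 12.4375 15.1875] v=[-3.5000 1.3750 2.8750 -2.1250]
Step 3: x=[1.7969 8.6407 13.5000 14.4375] v=[-2.4063 0.9063 2.1250 -1.5000]
Step 4: x=[1.8555 8.5977 13.5821 14.4532] v=[0.1172 -0.0860 0.1641 0.0313]
Step 5: x=[3.1358 8.1153 12.6358 15.2511] v=[2.5606 -0.9649 -1.8926 1.5958]
Step 6: x=[4.8771 7.5181 11.2132 16.3952] v=[3.4825 -1.1944 -2.8452 2.2882]
Max displacement = 2.2031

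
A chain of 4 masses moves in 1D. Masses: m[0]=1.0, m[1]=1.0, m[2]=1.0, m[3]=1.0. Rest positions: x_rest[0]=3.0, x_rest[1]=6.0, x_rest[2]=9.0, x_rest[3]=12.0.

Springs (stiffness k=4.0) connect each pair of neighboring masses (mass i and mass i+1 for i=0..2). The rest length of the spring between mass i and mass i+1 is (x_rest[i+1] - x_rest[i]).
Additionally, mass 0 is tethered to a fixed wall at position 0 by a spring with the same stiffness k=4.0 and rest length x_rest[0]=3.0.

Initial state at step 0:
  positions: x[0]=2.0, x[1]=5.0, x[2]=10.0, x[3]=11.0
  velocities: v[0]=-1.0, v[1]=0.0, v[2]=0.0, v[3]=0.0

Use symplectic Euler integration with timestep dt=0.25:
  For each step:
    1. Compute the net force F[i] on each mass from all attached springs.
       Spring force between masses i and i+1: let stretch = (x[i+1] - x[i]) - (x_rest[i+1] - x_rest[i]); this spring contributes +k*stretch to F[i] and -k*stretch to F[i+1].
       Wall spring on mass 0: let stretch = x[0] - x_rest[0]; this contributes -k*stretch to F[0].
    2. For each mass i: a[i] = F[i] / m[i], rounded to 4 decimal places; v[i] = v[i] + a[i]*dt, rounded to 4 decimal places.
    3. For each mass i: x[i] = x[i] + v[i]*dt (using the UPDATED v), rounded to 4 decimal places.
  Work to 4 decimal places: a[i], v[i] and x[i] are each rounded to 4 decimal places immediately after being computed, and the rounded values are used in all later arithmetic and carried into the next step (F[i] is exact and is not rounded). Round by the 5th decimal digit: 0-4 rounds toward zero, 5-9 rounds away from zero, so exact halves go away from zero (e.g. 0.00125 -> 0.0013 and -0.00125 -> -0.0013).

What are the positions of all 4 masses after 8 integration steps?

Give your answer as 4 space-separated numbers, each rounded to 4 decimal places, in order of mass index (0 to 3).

Step 0: x=[2.0000 5.0000 10.0000 11.0000] v=[-1.0000 0.0000 0.0000 0.0000]
Step 1: x=[2.0000 5.5000 9.0000 11.5000] v=[0.0000 2.0000 -4.0000 2.0000]
Step 2: x=[2.3750 6.0000 7.7500 12.1250] v=[1.5000 2.0000 -5.0000 2.5000]
Step 3: x=[3.0625 6.0313 7.1563 12.4063] v=[2.7500 0.1250 -2.3750 1.1250]
Step 4: x=[3.7266 5.6016 7.5938 12.1251] v=[2.6563 -1.7188 1.7500 -1.1250]
Step 5: x=[3.9278 5.2012 8.6661 11.4610] v=[0.8047 -1.6016 4.2891 -2.6563]
Step 6: x=[3.4654 5.3487 9.5709 10.8482] v=[-1.8497 0.5899 3.6191 -2.4512]
Step 7: x=[2.6075 6.0809 9.7395 10.6661] v=[-3.4318 2.9288 0.6742 -0.7285]
Step 8: x=[1.9660 6.8594 9.2251 11.0023] v=[-2.5659 3.1140 -2.0578 1.3449]

Answer: 1.9660 6.8594 9.2251 11.0023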